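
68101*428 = 29147228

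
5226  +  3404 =8630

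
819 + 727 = 1546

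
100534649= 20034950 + 80499699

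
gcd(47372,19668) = 4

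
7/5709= 7/5709 = 0.00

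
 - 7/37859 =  - 7/37859 = -0.00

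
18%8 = 2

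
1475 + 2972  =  4447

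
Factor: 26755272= 2^3*3^5*13763^1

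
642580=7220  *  89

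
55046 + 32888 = 87934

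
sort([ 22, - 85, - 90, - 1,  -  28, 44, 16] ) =[ - 90 , - 85, - 28,-1, 16, 22,44 ] 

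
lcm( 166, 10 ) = 830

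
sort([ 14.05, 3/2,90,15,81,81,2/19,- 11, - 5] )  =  [ - 11,-5,2/19,3/2,14.05 , 15, 81, 81,90]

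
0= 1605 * 0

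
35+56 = 91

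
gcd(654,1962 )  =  654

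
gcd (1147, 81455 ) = 1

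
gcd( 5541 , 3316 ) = 1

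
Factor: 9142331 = 11^1*223^1*3727^1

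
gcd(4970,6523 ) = 1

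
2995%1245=505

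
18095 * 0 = 0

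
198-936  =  -738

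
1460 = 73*20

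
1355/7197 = 1355/7197= 0.19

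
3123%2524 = 599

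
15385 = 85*181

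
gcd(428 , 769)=1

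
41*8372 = 343252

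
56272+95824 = 152096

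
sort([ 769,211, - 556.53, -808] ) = [ - 808,-556.53,211,  769] 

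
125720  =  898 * 140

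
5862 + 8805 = 14667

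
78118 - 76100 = 2018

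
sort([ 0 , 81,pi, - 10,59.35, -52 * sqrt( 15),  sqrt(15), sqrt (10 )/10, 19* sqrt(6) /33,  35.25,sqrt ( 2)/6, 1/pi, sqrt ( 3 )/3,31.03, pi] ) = [ - 52*sqrt ( 15 ), - 10,0, sqrt(2) /6, sqrt( 10 )/10,1/pi,sqrt( 3)/3, 19 * sqrt(6 )/33,pi, pi,sqrt(15 ), 31.03,  35.25, 59.35,81 ]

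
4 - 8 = -4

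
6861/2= 3430 + 1/2 = 3430.50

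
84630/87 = 972 + 22/29=972.76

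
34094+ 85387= 119481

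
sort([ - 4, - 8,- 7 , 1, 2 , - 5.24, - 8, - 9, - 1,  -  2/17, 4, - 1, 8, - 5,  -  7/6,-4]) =[ - 9, - 8,  -  8 , - 7, - 5.24, - 5,- 4, - 4,-7/6,  -  1 , - 1,-2/17,1,2, 4, 8]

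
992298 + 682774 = 1675072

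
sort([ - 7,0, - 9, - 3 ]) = [ - 9 ,  -  7, -3,0 ] 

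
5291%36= 35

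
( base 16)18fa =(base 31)6k8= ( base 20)fje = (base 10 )6394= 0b1100011111010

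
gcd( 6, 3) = 3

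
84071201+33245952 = 117317153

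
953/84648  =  953/84648 = 0.01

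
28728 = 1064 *27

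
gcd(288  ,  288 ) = 288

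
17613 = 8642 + 8971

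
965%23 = 22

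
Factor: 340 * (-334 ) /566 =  - 2^2 * 5^1*17^1  *167^1 * 283^(  -  1) = - 56780/283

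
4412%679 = 338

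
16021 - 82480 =- 66459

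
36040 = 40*901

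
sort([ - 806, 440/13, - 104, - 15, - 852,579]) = [-852, -806, - 104, - 15,440/13, 579]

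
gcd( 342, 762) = 6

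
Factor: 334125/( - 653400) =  - 45/88 = -2^(-3)*3^2*5^1*11^( - 1)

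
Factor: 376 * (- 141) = -53016 = -2^3*3^1*47^2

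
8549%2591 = 776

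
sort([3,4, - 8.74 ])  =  [-8.74, 3,4]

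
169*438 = 74022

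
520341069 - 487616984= 32724085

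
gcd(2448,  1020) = 204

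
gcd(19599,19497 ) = 3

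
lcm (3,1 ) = 3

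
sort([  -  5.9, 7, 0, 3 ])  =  [-5.9, 0,3 , 7]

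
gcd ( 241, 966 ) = 1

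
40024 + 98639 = 138663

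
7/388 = 7/388 = 0.02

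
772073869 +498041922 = 1270115791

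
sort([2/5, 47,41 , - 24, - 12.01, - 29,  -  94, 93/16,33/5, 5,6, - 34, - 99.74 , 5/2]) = [ - 99.74, - 94, - 34, - 29, - 24,  -  12.01,2/5,5/2,5,93/16,6 , 33/5,41,47] 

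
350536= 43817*8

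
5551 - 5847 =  - 296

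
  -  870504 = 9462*(-92)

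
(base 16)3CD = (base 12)691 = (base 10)973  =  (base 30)12d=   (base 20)28d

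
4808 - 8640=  - 3832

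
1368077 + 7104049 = 8472126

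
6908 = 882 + 6026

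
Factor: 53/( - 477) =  - 3^(- 2 ) = -1/9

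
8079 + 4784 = 12863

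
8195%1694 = 1419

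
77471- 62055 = 15416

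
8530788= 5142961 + 3387827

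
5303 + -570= 4733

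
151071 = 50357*3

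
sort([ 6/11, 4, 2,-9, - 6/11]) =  [ - 9, - 6/11 , 6/11,2,  4]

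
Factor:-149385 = -3^1 * 5^1*23^1 * 433^1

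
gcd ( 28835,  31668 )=1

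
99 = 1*99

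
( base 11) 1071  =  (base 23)2F6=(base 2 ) 10110000001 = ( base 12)995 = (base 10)1409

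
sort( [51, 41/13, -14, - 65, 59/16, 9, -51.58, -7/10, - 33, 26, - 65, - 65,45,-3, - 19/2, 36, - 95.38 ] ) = [ - 95.38, - 65 , - 65 ,-65, - 51.58,-33, - 14 , - 19/2 , - 3,  -  7/10,41/13, 59/16, 9, 26, 36,45, 51]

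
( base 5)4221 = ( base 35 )g1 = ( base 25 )MB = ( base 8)1061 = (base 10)561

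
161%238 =161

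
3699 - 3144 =555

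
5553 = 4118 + 1435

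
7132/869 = 7132/869 = 8.21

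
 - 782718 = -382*2049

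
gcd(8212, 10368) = 4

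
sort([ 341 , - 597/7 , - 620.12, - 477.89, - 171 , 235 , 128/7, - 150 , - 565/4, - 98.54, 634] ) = [ - 620.12 , - 477.89, - 171 , - 150, - 565/4, - 98.54, - 597/7, 128/7 , 235, 341,634]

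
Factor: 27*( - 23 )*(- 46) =28566=2^1*3^3*23^2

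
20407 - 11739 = 8668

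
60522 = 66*917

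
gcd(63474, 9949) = 1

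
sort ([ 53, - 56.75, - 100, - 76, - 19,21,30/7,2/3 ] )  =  [ - 100, - 76, - 56.75,  -  19, 2/3,30/7,21,53 ] 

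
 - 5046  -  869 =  - 5915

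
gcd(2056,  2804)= 4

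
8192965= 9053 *905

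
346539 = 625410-278871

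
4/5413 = 4/5413= 0.00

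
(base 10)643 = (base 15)2CD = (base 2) 1010000011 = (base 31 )KN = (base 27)NM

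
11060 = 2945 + 8115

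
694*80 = 55520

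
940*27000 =25380000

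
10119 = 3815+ 6304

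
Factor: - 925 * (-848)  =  784400 = 2^4*5^2*37^1*53^1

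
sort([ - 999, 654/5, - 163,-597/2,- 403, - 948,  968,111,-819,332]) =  [-999 ,- 948, - 819, - 403, - 597/2, -163,111,654/5,332,  968]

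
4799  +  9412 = 14211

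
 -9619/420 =-23+41/420 = -22.90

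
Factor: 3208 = 2^3*401^1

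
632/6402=316/3201 = 0.10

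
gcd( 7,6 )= 1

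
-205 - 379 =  - 584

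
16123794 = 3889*4146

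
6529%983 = 631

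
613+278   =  891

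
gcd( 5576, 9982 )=2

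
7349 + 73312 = 80661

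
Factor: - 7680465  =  -3^2*5^1*13^1*19^1*691^1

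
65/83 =65/83 = 0.78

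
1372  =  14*98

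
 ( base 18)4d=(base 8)125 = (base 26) 37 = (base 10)85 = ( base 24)3d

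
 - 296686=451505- 748191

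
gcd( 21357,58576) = 7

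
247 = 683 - 436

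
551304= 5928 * 93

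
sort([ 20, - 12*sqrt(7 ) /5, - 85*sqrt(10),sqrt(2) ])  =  [  -  85*sqrt (10), - 12*sqrt(7) /5,sqrt ( 2), 20]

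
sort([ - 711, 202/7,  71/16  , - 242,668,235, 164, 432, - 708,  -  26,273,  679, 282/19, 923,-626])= [-711, - 708,-626,- 242, - 26 , 71/16,282/19, 202/7,164,  235,273,432 , 668,  679, 923]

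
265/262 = 1+3/262 = 1.01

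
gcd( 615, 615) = 615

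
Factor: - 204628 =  - 2^2 * 51157^1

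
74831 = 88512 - 13681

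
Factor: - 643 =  - 643^1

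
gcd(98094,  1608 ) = 6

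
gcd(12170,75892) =2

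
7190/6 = 1198+1/3= 1198.33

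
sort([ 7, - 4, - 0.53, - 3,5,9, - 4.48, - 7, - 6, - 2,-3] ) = [-7 ,  -  6,- 4.48, - 4, - 3, - 3, - 2,-0.53,5,7,9]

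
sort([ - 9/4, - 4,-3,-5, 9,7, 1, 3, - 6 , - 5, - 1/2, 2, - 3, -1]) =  [  -  6,-5,-5,  -  4, - 3,  -  3, - 9/4, - 1, - 1/2,1, 2, 3,7, 9]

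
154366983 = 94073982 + 60293001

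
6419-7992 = -1573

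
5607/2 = 5607/2 = 2803.50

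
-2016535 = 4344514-6361049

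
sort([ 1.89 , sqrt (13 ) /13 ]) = [ sqrt ( 13 ) /13,1.89 ]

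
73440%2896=1040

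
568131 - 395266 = 172865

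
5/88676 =5/88676 = 0.00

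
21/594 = 7/198 = 0.04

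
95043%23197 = 2255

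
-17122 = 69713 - 86835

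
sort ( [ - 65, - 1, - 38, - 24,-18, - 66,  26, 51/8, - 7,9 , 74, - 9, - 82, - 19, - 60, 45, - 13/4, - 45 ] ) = [ - 82, - 66, - 65, - 60, - 45, - 38, - 24 , -19, - 18, - 9, - 7, - 13/4, - 1,51/8,  9 , 26, 45,74 ]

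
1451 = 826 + 625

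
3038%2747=291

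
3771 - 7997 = -4226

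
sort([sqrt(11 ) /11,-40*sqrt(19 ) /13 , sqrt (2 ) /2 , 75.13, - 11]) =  [-40*sqrt( 19)/13, - 11,sqrt(11 )/11, sqrt(2 ) /2, 75.13] 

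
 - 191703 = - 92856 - 98847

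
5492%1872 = 1748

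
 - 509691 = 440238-949929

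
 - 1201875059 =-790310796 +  - 411564263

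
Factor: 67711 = 7^1*17^1 * 569^1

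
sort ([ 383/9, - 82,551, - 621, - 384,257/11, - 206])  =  [ - 621, - 384, - 206 ,-82,257/11,383/9,551] 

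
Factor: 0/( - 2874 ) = 0^1 =0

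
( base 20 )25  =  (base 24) 1l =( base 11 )41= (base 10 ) 45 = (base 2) 101101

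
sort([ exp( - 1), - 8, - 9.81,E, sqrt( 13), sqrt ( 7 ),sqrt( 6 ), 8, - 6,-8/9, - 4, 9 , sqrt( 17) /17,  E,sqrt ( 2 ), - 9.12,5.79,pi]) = [ - 9.81, - 9.12, - 8, - 6, - 4, - 8/9, sqrt( 17 )/17,exp( - 1), sqrt(2 ),  sqrt( 6),  sqrt( 7),E,E,  pi, sqrt( 13 ),  5.79, 8,9]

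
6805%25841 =6805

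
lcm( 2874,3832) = 11496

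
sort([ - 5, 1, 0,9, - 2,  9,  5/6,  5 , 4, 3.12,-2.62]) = [-5,  -  2.62, - 2, 0,5/6,1,  3.12,4, 5 , 9, 9]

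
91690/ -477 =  - 193 + 7/9  =  -192.22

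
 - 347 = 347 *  (-1)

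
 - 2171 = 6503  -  8674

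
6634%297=100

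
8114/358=22+119/179 =22.66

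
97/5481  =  97/5481 = 0.02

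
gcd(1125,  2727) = 9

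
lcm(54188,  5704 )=108376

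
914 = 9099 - 8185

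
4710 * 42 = 197820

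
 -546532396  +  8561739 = - 537970657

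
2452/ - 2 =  - 1226+ 0/1 = - 1226.00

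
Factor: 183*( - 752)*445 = -2^4*3^1*5^1*47^1*61^1 * 89^1= - 61239120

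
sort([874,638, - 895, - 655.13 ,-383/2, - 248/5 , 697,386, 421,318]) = [ - 895,-655.13,-383/2,-248/5, 318, 386,421,638,697,874 ] 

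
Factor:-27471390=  - 2^1*3^1*5^1*37^1*24749^1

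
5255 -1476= 3779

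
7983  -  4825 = 3158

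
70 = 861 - 791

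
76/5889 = 76/5889 = 0.01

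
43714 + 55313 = 99027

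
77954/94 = 829 + 14/47 =829.30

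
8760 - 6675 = 2085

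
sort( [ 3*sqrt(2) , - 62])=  [ - 62,3* sqrt(2)] 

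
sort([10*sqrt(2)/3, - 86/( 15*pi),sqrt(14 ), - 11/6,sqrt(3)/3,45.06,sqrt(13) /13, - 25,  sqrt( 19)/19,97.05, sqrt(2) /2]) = [- 25, -11/6, - 86/( 15*pi),sqrt( 19 ) /19 , sqrt(13 ) /13, sqrt(3)/3,sqrt ( 2)/2,sqrt(14),10*sqrt( 2 )/3,45.06, 97.05]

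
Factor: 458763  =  3^1*37^1*4133^1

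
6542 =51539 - 44997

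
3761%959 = 884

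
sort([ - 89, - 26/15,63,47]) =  [ - 89,  -  26/15,47,  63] 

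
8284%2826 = 2632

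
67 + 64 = 131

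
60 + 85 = 145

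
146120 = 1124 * 130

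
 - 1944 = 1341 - 3285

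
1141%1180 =1141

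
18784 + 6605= 25389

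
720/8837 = 720/8837=0.08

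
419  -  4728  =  -4309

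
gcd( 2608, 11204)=4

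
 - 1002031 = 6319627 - 7321658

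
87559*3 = 262677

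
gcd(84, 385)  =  7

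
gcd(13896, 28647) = 9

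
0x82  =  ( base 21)64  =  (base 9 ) 154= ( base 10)130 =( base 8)202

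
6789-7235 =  - 446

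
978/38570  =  489/19285  =  0.03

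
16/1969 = 16/1969=0.01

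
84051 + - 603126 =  -519075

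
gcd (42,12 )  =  6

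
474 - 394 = 80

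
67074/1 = 67074 =67074.00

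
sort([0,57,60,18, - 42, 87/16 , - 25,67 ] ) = [ - 42, - 25, 0, 87/16, 18, 57,60,67 ] 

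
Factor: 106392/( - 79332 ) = - 806/601 = - 2^1 * 13^1 * 31^1*601^( - 1) 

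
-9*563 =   -  5067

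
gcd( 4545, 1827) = 9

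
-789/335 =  - 3 + 216/335=-  2.36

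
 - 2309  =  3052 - 5361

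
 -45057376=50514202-95571578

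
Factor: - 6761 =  - 6761^1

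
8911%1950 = 1111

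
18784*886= 16642624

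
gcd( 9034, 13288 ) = 2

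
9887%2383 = 355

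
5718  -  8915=-3197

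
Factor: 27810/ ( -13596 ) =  - 45/22 = - 2^(-1)*3^2 * 5^1*11^( - 1 ) 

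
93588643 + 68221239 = 161809882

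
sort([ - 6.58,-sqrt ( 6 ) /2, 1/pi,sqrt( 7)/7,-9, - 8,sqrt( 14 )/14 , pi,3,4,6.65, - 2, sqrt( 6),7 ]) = [ - 9, - 8, - 6.58, - 2,-sqrt( 6)/2,sqrt( 14 ) /14,1/pi,  sqrt(7 ) /7,sqrt( 6),3 , pi,  4, 6.65, 7]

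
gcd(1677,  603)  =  3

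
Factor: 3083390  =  2^1*5^1*503^1 * 613^1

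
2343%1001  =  341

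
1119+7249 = 8368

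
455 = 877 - 422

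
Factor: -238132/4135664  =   - 2^(-2)*13^( - 1 )*37^1*59^( - 1)*337^( - 1 )*1609^1 = -  59533/1033916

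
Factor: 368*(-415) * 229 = -2^4*5^1 * 23^1 * 83^1 * 229^1 = - 34972880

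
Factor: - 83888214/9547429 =-2^1*3^1*41^1*101^( - 1 )*107^1*3187^1*94529^( - 1)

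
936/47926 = 468/23963 = 0.02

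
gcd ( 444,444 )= 444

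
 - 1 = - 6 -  - 5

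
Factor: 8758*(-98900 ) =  - 2^3*5^2 * 23^1*29^1*43^1 *151^1 = -866166200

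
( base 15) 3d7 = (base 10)877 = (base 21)1KG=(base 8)1555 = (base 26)17j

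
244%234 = 10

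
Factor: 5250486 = 2^1 * 3^1* 23^1*38047^1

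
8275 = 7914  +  361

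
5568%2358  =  852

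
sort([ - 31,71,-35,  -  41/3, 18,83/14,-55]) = [-55,-35,- 31, - 41/3,83/14, 18,71] 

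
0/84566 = 0 = 0.00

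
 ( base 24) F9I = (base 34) 7n0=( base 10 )8874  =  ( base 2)10001010101010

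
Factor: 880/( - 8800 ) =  - 1/10 = -2^( - 1 )*5^( - 1) 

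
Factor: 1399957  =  13^1*113^1*953^1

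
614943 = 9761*63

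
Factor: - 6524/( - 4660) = 7/5 = 5^(-1 )*7^1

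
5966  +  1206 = 7172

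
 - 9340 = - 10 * 934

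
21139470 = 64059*330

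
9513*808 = 7686504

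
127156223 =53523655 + 73632568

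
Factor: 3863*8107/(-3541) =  - 11^2 * 67^1*3541^( - 1 )*3863^1 = -  31317341/3541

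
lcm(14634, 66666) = 599994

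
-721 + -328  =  -1049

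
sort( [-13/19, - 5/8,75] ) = [ - 13/19, - 5/8, 75] 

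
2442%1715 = 727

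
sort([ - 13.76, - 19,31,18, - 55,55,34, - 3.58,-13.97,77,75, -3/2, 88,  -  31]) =[ -55, - 31,- 19, - 13.97, - 13.76, - 3.58, - 3/2 , 18,31, 34  ,  55, 75,77 , 88]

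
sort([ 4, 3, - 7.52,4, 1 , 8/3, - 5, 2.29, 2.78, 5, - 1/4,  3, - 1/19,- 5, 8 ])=[ - 7.52, - 5, - 5, - 1/4, - 1/19 , 1, 2.29,  8/3,2.78,  3, 3, 4, 4, 5 , 8 ]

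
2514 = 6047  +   - 3533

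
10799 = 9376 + 1423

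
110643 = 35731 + 74912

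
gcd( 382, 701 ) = 1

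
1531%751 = 29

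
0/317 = 0= 0.00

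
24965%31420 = 24965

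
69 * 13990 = 965310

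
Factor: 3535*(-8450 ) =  - 2^1*5^3 * 7^1*13^2*101^1=- 29870750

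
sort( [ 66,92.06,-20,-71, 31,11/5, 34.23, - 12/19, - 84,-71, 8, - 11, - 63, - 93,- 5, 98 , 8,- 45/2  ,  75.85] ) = [ - 93, - 84, - 71,-71,-63,-45/2 , -20, - 11  , - 5,-12/19, 11/5,8, 8, 31 , 34.23 , 66,75.85 , 92.06, 98 ] 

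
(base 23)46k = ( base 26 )39C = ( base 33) 22U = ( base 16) 8E2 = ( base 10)2274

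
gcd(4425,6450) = 75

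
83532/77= 83532/77 =1084.83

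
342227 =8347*41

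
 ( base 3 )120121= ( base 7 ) 1141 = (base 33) CP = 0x1A5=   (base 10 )421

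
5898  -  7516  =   - 1618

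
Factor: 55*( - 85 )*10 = -2^1*5^3 * 11^1*17^1 = - 46750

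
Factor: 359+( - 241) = 118 = 2^1*59^1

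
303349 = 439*691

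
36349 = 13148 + 23201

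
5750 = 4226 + 1524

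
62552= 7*8936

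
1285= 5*257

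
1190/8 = 595/4 = 148.75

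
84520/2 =42260 = 42260.00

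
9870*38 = 375060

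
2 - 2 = 0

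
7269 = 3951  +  3318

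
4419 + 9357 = 13776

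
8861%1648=621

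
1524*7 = 10668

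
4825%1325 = 850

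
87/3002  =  87/3002 =0.03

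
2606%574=310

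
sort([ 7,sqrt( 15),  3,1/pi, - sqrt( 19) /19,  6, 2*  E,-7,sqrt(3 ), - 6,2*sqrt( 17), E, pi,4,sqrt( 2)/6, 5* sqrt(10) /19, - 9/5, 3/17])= [ - 7, - 6, - 9/5, - sqrt( 19) /19, 3/17,sqrt( 2)/6, 1/pi,5*sqrt(10)/19, sqrt( 3), E,3,pi, sqrt(15 ),  4,2 * E,6, 7,2*sqrt(17) ]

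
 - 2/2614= -1/1307= - 0.00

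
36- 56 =-20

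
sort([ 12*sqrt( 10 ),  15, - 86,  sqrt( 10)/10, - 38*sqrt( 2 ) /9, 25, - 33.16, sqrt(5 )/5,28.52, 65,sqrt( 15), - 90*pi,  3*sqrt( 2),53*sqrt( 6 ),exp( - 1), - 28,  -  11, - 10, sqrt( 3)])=[ - 90*pi, - 86, - 33.16 , - 28,- 11 , - 10, - 38*sqrt(2 )/9,sqrt( 10)/10,  exp( - 1),  sqrt( 5)/5, sqrt( 3),sqrt( 15 ), 3*sqrt( 2), 15, 25,28.52, 12*sqrt( 10) , 65,53*sqrt(6 ) ] 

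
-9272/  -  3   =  3090 +2/3=3090.67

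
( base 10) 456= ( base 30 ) F6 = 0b111001000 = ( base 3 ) 121220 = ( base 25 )i6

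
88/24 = 3 + 2/3= 3.67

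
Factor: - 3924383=  -  31^1*71^1*1783^1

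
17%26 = 17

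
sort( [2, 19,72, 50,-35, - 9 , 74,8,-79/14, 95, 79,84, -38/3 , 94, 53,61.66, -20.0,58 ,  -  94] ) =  [ - 94, - 35, - 20.0 , - 38/3,  -  9, - 79/14, 2, 8, 19,50 , 53,58, 61.66,72, 74,79, 84, 94,95 ]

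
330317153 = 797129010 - 466811857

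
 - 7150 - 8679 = -15829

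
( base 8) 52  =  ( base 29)1d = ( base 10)42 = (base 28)1e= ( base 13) 33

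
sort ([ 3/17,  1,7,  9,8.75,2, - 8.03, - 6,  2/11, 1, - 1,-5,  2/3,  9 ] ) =[ - 8.03, - 6 , - 5, - 1,  3/17,2/11,2/3,1,1, 2,7,8.75 , 9 , 9]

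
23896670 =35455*674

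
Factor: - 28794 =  - 2^1*3^1*4799^1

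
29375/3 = 9791 + 2/3 = 9791.67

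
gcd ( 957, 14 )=1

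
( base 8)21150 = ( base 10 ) 8808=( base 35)76n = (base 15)2923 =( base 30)9NI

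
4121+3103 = 7224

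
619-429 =190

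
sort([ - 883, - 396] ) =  [  -  883,-396]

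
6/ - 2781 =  -2/927 = -0.00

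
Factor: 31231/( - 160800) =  - 2^(- 5)*3^( - 1 )*5^(  -  2 )*67^( - 1)*31231^1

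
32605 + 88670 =121275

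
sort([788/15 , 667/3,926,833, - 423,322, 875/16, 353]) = [ - 423, 788/15 , 875/16, 667/3, 322,353, 833,926] 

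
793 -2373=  - 1580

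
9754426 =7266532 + 2487894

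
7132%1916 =1384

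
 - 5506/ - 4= 2753/2= 1376.50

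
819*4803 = 3933657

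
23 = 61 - 38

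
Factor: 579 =3^1*193^1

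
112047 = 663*169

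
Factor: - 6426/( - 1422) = 357/79 = 3^1 *7^1* 17^1*79^ ( - 1)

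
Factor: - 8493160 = - 2^3*5^1*13^1 * 16333^1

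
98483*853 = 84005999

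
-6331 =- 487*13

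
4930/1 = 4930 = 4930.00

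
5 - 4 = 1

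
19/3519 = 19/3519=0.01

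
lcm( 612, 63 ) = 4284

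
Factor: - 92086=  - 2^1*41^1*1123^1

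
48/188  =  12/47 = 0.26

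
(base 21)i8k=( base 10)8126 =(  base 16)1fbe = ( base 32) 7tu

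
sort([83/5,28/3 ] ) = [28/3,83/5 ]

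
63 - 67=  - 4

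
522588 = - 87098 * ( - 6) 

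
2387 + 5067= 7454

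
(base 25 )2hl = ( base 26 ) 2d6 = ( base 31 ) 1NM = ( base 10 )1696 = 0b11010100000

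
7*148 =1036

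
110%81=29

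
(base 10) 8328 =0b10000010001000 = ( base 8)20210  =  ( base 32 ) 848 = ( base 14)306c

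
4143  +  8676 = 12819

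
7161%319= 143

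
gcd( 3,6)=3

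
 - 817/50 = -17+33/50 = - 16.34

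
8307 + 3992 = 12299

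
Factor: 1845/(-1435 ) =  - 9/7  =  - 3^2*7^(-1 ) 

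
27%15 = 12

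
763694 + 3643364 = 4407058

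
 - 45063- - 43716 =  - 1347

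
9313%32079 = 9313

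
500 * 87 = 43500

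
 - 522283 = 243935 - 766218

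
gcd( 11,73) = 1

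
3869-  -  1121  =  4990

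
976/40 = 122/5 = 24.40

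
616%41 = 1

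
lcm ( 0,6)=0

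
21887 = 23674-1787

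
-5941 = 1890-7831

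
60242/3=60242/3 = 20080.67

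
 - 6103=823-6926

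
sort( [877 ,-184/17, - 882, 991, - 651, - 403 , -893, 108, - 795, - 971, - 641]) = [ - 971 , - 893,  -  882, - 795 ,- 651, - 641, - 403, - 184/17,108,877, 991]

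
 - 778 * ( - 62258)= 48436724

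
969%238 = 17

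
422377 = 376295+46082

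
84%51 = 33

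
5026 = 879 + 4147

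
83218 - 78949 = 4269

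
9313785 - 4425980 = 4887805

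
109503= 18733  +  90770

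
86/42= 2 + 1/21=   2.05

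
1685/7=1685/7 = 240.71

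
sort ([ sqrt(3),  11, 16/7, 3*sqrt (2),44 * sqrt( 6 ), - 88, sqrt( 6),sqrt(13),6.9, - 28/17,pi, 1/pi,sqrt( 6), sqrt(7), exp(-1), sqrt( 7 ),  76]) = [ - 88,-28/17, 1/pi,exp( - 1) , sqrt(3),16/7,sqrt( 6 ), sqrt( 6 ),sqrt( 7 ), sqrt(7 ),pi, sqrt( 13 ),3*sqrt(2 ),6.9, 11,76,44*sqrt( 6 )] 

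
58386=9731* 6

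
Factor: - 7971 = -3^1*2657^1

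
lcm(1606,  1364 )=99572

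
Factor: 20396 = 2^2*5099^1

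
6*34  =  204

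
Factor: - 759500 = - 2^2 * 5^3*7^2 * 31^1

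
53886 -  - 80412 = 134298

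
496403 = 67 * 7409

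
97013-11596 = 85417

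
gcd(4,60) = 4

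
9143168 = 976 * 9368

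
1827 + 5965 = 7792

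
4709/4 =1177 + 1/4 = 1177.25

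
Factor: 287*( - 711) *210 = -2^1*3^3*5^1*7^2*41^1* 79^1= - 42851970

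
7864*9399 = 73913736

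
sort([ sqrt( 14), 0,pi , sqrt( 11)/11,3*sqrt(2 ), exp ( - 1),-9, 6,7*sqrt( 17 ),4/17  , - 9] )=[ - 9,  -  9 , 0, 4/17, sqrt(11)/11 , exp(-1), pi,sqrt(14), 3*sqrt (2),6  ,  7* sqrt( 17) ]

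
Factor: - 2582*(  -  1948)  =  2^3*487^1 * 1291^1 = 5029736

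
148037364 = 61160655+86876709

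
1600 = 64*25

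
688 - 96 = 592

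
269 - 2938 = -2669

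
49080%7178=6012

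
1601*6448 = 10323248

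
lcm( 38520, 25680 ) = 77040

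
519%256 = 7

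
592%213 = 166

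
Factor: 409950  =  2^1*3^2*5^2*911^1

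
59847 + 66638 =126485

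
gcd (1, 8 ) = 1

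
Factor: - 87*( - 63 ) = 5481 = 3^3*7^1 * 29^1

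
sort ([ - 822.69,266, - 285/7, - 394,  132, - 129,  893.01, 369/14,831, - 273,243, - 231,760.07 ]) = [ - 822.69,  -  394 , - 273, - 231,  -  129, -285/7,369/14, 132 , 243, 266,760.07,831 , 893.01 ] 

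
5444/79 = 5444/79 = 68.91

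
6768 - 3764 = 3004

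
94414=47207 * 2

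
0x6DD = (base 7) 5060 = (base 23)379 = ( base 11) 1358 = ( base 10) 1757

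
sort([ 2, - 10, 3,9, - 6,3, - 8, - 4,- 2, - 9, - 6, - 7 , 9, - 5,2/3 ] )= [ - 10,  -  9, - 8, - 7, - 6,-6, - 5,-4, - 2, 2/3,2,3, 3,9, 9]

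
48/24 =2 = 2.00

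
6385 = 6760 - 375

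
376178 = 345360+30818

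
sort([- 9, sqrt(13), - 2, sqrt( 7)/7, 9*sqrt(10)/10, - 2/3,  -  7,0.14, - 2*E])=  [ - 9, - 7, - 2*E, - 2, - 2/3, 0.14, sqrt( 7) /7 , 9*sqrt(10)/10, sqrt( 13 )]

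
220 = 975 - 755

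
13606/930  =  6803/465 = 14.63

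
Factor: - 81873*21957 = -1797685461 =- 3^3*11^1 * 13^1*563^1 * 827^1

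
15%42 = 15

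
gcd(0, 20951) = 20951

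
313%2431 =313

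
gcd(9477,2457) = 351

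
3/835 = 3/835=0.00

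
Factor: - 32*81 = -2^5*3^4 = - 2592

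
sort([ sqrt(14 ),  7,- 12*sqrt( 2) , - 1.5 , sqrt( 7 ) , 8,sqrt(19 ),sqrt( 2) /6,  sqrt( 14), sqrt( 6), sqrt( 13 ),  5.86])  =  [ - 12*sqrt(2), - 1.5 , sqrt(2) /6,sqrt( 6) , sqrt(7),sqrt( 13 ),sqrt( 14), sqrt( 14) , sqrt (19 ),5.86, 7,8]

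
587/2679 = 587/2679 = 0.22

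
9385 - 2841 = 6544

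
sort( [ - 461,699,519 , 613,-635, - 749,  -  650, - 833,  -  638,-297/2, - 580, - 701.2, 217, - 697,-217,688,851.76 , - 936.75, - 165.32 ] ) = [ - 936.75, - 833, - 749,  -  701.2, - 697, - 650, - 638,  -  635, - 580, - 461 , - 217, - 165.32, - 297/2, 217,519 , 613,688, 699,851.76] 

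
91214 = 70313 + 20901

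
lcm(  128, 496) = 3968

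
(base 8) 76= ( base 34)1S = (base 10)62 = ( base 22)2i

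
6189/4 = 6189/4 = 1547.25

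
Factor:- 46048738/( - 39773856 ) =2^(-4 )*3^(-1) * 414311^( - 1)*23024369^1 =23024369/19886928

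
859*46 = 39514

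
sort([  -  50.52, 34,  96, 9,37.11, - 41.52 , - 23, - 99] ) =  [ - 99, - 50.52,-41.52,-23, 9,  34, 37.11, 96] 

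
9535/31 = 307 + 18/31=307.58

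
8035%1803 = 823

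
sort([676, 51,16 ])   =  [16, 51, 676 ]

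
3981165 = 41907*95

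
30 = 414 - 384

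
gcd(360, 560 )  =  40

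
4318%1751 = 816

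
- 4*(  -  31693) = 126772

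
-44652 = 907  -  45559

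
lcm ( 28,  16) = 112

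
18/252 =1/14 = 0.07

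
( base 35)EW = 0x20A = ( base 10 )522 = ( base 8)1012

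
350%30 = 20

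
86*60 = 5160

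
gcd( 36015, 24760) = 5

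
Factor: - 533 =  - 13^1*41^1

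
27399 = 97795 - 70396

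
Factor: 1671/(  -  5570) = -2^ ( - 1)*3^1*5^ ( - 1 ) = -  3/10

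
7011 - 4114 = 2897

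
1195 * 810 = 967950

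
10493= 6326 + 4167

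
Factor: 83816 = 2^3*10477^1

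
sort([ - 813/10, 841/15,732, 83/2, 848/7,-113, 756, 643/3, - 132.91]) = [ - 132.91, - 113, - 813/10,83/2, 841/15,848/7,643/3, 732, 756]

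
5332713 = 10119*527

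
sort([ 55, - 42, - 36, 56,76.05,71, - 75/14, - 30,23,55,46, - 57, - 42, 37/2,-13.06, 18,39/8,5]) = [ - 57,  -  42, - 42, - 36, -30, - 13.06,-75/14,39/8,5,  18,37/2, 23 , 46 , 55,55,56,  71,76.05]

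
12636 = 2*6318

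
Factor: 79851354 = 2^1*3^1  *11^1*23^1*41^1*1283^1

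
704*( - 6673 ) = - 4697792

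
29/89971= 29/89971 = 0.00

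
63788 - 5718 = 58070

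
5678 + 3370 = 9048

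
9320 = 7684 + 1636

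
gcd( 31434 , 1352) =338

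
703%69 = 13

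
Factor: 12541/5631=3^(-1) * 1877^( - 1 )* 12541^1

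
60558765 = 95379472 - 34820707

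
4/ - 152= -1/38=   -0.03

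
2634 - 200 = 2434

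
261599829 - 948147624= - 686547795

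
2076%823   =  430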